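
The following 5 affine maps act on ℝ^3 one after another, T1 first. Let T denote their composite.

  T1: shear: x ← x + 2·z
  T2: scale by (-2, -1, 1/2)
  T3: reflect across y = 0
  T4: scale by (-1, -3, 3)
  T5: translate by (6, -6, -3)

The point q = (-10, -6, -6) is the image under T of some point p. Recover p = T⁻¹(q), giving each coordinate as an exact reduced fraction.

p = (-4, 0, -2)

T1 = [1 0 2 0; 0 1 0 0; 0 0 1 0; 0 0 0 1]
T2·T1 = [-2 0 -4 0; 0 -1 0 0; 0 0 1/2 0; 0 0 0 1]
T3·…·T1 = [-2 0 -4 0; 0 1 0 0; 0 0 1/2 0; 0 0 0 1]
T4·…·T1 = [2 0 4 0; 0 -3 0 0; 0 0 3/2 0; 0 0 0 1]
T5·…·T1 = [2 0 4 6; 0 -3 0 -6; 0 0 3/2 -3; 0 0 0 1]
det M = -9; M⁻¹ = [1/2 0 -4/3 -7; 0 -1/3 0 -2; 0 0 2/3 2; 0 0 0 1]
M⁻¹ · (-10, -6, -6)ᵀ = (-4, 0, -2)ᵀ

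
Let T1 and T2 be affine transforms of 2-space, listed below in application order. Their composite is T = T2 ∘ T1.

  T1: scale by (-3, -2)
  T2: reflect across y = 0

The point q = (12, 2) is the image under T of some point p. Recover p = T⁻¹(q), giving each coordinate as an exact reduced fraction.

p = (-4, 1)

T1 = [-3 0 0; 0 -2 0; 0 0 1]
T2·T1 = [-3 0 0; 0 2 0; 0 0 1]
det M = -6; M⁻¹ = [-1/3 0 0; 0 1/2 0; 0 0 1]
M⁻¹ · (12, 2)ᵀ = (-4, 1)ᵀ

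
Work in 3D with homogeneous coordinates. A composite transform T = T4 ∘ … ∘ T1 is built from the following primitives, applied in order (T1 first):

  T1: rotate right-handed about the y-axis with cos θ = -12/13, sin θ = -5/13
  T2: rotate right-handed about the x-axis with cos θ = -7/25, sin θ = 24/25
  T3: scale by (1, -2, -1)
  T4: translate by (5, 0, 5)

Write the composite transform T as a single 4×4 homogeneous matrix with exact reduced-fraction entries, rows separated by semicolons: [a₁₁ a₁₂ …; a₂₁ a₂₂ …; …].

T = [-12/13 0 -5/13 5; 48/65 14/25 -576/325 0; 7/65 -24/25 -84/325 5; 0 0 0 1]

T1 = [-12/13 0 -5/13 0; 0 1 0 0; 5/13 0 -12/13 0; 0 0 0 1]
T2·T1 = [-12/13 0 -5/13 0; -24/65 -7/25 288/325 0; -7/65 24/25 84/325 0; 0 0 0 1]
T3·…·T1 = [-12/13 0 -5/13 0; 48/65 14/25 -576/325 0; 7/65 -24/25 -84/325 0; 0 0 0 1]
T4·…·T1 = [-12/13 0 -5/13 5; 48/65 14/25 -576/325 0; 7/65 -24/25 -84/325 5; 0 0 0 1]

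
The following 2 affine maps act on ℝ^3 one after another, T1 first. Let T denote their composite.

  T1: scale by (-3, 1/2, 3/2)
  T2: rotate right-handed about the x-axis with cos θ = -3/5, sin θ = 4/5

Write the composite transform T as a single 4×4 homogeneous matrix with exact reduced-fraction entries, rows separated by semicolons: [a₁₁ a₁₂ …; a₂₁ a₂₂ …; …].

T1 = [-3 0 0 0; 0 1/2 0 0; 0 0 3/2 0; 0 0 0 1]
T2·T1 = [-3 0 0 0; 0 -3/10 -6/5 0; 0 2/5 -9/10 0; 0 0 0 1]

T = [-3 0 0 0; 0 -3/10 -6/5 0; 0 2/5 -9/10 0; 0 0 0 1]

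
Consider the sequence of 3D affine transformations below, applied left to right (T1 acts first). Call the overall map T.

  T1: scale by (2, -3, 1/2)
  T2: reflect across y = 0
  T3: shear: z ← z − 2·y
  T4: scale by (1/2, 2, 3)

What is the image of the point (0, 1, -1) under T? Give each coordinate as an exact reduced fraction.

T(p) = (0, 6, -39/2)

T1 scale by (2, -3, 1/2): (0, 1, -1) → (0, -3, -1/2)
T2 reflect across y = 0: (0, -3, -1/2) → (0, 3, -1/2)
T3 shear: z ← z − 2·y: (0, 3, -1/2) → (0, 3, -13/2)
T4 scale by (1/2, 2, 3): (0, 3, -13/2) → (0, 6, -39/2)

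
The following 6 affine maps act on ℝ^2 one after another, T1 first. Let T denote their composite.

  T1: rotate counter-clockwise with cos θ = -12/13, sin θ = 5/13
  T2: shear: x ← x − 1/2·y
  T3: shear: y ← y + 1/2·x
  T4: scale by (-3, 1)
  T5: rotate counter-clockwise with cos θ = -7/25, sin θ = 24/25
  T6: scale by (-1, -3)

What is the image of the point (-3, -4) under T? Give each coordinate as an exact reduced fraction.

T(p) = (873/650, 38559/1300)

T1 rotate counter-clockwise with cos θ = -12/13, sin θ = 5/13: (-3, -4) → (56/13, 33/13)
T2 shear: x ← x − 1/2·y: (56/13, 33/13) → (79/26, 33/13)
T3 shear: y ← y + 1/2·x: (79/26, 33/13) → (79/26, 211/52)
T4 scale by (-3, 1): (79/26, 211/52) → (-237/26, 211/52)
T5 rotate counter-clockwise with cos θ = -7/25, sin θ = 24/25: (-237/26, 211/52) → (-873/650, -12853/1300)
T6 scale by (-1, -3): (-873/650, -12853/1300) → (873/650, 38559/1300)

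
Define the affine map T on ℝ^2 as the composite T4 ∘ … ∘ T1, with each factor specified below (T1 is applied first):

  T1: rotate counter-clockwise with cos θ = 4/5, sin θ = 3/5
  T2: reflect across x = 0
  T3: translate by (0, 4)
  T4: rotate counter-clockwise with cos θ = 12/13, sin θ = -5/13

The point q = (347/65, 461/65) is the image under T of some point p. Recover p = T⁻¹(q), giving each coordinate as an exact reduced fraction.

T1 = [4/5 -3/5 0; 3/5 4/5 0; 0 0 1]
T2·T1 = [-4/5 3/5 0; 3/5 4/5 0; 0 0 1]
T3·…·T1 = [-4/5 3/5 0; 3/5 4/5 4; 0 0 1]
T4·…·T1 = [-33/65 56/65 20/13; 56/65 33/65 48/13; 0 0 1]
det M = -1; M⁻¹ = [-33/65 56/65 -12/5; 56/65 33/65 -16/5; 0 0 1]
M⁻¹ · (347/65, 461/65)ᵀ = (1, 5)ᵀ

p = (1, 5)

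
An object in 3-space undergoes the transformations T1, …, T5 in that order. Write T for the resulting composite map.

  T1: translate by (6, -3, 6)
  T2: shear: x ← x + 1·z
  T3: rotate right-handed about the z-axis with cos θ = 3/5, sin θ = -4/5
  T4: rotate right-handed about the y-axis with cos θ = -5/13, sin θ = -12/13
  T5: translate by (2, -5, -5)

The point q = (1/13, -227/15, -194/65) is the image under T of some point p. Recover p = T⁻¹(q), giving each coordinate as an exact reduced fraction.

p = (8/3, -1, -5)

T1 = [1 0 0 6; 0 1 0 -3; 0 0 1 6; 0 0 0 1]
T2·T1 = [1 0 1 12; 0 1 0 -3; 0 0 1 6; 0 0 0 1]
T3·…·T1 = [3/5 4/5 3/5 24/5; -4/5 3/5 -4/5 -57/5; 0 0 1 6; 0 0 0 1]
T4·…·T1 = [-3/13 -4/13 -15/13 -96/13; -4/5 3/5 -4/5 -57/5; 36/65 48/65 11/65 138/65; 0 0 0 1]
T5·…·T1 = [-3/13 -4/13 -15/13 -70/13; -4/5 3/5 -4/5 -82/5; 36/65 48/65 11/65 -187/65; 0 0 0 1]
det M = 1; M⁻¹ = [9/13 -4/5 61/65 -87/13; -4/13 3/5 48/65 134/13; -12/13 0 -5/13 -79/13; 0 0 0 1]
M⁻¹ · (1/13, -227/15, -194/65)ᵀ = (8/3, -1, -5)ᵀ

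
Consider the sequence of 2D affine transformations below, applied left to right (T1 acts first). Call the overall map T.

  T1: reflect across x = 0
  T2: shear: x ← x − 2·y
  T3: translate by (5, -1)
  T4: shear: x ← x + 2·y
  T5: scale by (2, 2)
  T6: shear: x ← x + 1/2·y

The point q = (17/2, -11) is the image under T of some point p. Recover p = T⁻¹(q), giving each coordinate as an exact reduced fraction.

T1 = [-1 0 0; 0 1 0; 0 0 1]
T2·T1 = [-1 -2 0; 0 1 0; 0 0 1]
T3·…·T1 = [-1 -2 5; 0 1 -1; 0 0 1]
T4·…·T1 = [-1 0 3; 0 1 -1; 0 0 1]
T5·…·T1 = [-2 0 6; 0 2 -2; 0 0 1]
T6·…·T1 = [-2 1 5; 0 2 -2; 0 0 1]
det M = -4; M⁻¹ = [-1/2 1/4 3; 0 1/2 1; 0 0 1]
M⁻¹ · (17/2, -11)ᵀ = (-4, -9/2)ᵀ

p = (-4, -9/2)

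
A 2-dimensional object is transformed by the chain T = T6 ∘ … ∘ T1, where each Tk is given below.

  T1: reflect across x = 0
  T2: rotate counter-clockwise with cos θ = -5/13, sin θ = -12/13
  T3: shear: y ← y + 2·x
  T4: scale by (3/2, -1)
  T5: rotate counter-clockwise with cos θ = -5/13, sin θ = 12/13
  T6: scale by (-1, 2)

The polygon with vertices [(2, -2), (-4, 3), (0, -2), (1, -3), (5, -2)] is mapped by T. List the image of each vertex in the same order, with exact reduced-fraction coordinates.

image vertices: (-177/169, -444/169), (492/169, 266/169), (276/169, -1244/169), (375/338, -1466/169), (-1713/338, 756/169)

T1 reflect across x = 0: (2, -2) → (-2, -2); (-4, 3) → (4, 3); (0, -2) → (0, -2); (1, -3) → (-1, -3); (5, -2) → (-5, -2)
T2 rotate counter-clockwise with cos θ = -5/13, sin θ = -12/13: (-2, -2) → (-14/13, 34/13); (4, 3) → (16/13, -63/13); (0, -2) → (-24/13, 10/13); (-1, -3) → (-31/13, 27/13); (-5, -2) → (1/13, 70/13)
T3 shear: y ← y + 2·x: (-14/13, 34/13) → (-14/13, 6/13); (16/13, -63/13) → (16/13, -31/13); (-24/13, 10/13) → (-24/13, -38/13); (-31/13, 27/13) → (-31/13, -35/13); (1/13, 70/13) → (1/13, 72/13)
T4 scale by (3/2, -1): (-14/13, 6/13) → (-21/13, -6/13); (16/13, -31/13) → (24/13, 31/13); (-24/13, -38/13) → (-36/13, 38/13); (-31/13, -35/13) → (-93/26, 35/13); (1/13, 72/13) → (3/26, -72/13)
T5 rotate counter-clockwise with cos θ = -5/13, sin θ = 12/13: (-21/13, -6/13) → (177/169, -222/169); (24/13, 31/13) → (-492/169, 133/169); (-36/13, 38/13) → (-276/169, -622/169); (-93/26, 35/13) → (-375/338, -733/169); (3/26, -72/13) → (1713/338, 378/169)
T6 scale by (-1, 2): (177/169, -222/169) → (-177/169, -444/169); (-492/169, 133/169) → (492/169, 266/169); (-276/169, -622/169) → (276/169, -1244/169); (-375/338, -733/169) → (375/338, -1466/169); (1713/338, 378/169) → (-1713/338, 756/169)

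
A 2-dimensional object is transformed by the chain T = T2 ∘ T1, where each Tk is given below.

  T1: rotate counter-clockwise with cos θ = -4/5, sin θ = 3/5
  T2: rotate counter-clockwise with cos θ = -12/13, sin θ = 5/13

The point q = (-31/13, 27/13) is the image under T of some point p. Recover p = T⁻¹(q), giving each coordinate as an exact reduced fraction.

p = (-3, -1)

T1 = [-4/5 -3/5 0; 3/5 -4/5 0; 0 0 1]
T2·T1 = [33/65 56/65 0; -56/65 33/65 0; 0 0 1]
det M = 1; M⁻¹ = [33/65 -56/65 0; 56/65 33/65 0; 0 0 1]
M⁻¹ · (-31/13, 27/13)ᵀ = (-3, -1)ᵀ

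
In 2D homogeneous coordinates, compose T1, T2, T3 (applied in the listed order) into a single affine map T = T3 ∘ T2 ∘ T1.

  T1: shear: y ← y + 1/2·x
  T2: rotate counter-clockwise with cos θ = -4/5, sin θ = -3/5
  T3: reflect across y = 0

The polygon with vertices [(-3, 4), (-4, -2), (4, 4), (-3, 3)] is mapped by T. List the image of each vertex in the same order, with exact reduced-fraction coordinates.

image vertices: (39/10, 1/5), (4/5, -28/5), (2/5, 36/5), (33/10, -3/5)

T1 shear: y ← y + 1/2·x: (-3, 4) → (-3, 5/2); (-4, -2) → (-4, -4); (4, 4) → (4, 6); (-3, 3) → (-3, 3/2)
T2 rotate counter-clockwise with cos θ = -4/5, sin θ = -3/5: (-3, 5/2) → (39/10, -1/5); (-4, -4) → (4/5, 28/5); (4, 6) → (2/5, -36/5); (-3, 3/2) → (33/10, 3/5)
T3 reflect across y = 0: (39/10, -1/5) → (39/10, 1/5); (4/5, 28/5) → (4/5, -28/5); (2/5, -36/5) → (2/5, 36/5); (33/10, 3/5) → (33/10, -3/5)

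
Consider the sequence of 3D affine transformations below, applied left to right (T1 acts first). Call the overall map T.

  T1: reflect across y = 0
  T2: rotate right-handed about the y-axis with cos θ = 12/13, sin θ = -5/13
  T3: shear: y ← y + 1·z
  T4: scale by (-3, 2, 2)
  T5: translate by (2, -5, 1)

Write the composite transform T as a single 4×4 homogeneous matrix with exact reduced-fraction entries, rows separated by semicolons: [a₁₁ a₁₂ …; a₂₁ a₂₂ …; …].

T = [-36/13 0 15/13 2; 10/13 -2 24/13 -5; 10/13 0 24/13 1; 0 0 0 1]

T1 = [1 0 0 0; 0 -1 0 0; 0 0 1 0; 0 0 0 1]
T2·T1 = [12/13 0 -5/13 0; 0 -1 0 0; 5/13 0 12/13 0; 0 0 0 1]
T3·…·T1 = [12/13 0 -5/13 0; 5/13 -1 12/13 0; 5/13 0 12/13 0; 0 0 0 1]
T4·…·T1 = [-36/13 0 15/13 0; 10/13 -2 24/13 0; 10/13 0 24/13 0; 0 0 0 1]
T5·…·T1 = [-36/13 0 15/13 2; 10/13 -2 24/13 -5; 10/13 0 24/13 1; 0 0 0 1]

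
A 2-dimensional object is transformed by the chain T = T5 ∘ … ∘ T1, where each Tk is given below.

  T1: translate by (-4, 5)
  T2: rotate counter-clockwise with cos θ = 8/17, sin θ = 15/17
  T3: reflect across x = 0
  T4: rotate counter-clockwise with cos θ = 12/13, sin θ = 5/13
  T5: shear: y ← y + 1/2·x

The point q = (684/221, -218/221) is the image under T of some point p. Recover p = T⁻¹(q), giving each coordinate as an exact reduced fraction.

p = (0, -5)

T1 = [1 0 -4; 0 1 5; 0 0 1]
T2·T1 = [8/17 -15/17 -107/17; 15/17 8/17 -20/17; 0 0 1]
T3·…·T1 = [-8/17 15/17 107/17; 15/17 8/17 -20/17; 0 0 1]
T4·…·T1 = [-171/221 140/221 1384/221; 140/221 171/221 295/221; 0 0 1]
T5·…·T1 = [-171/221 140/221 1384/221; 109/442 241/221 987/221; 0 0 1]
det M = -1; M⁻¹ = [-241/221 140/221 4; 109/442 171/221 -5; 0 0 1]
M⁻¹ · (684/221, -218/221)ᵀ = (0, -5)ᵀ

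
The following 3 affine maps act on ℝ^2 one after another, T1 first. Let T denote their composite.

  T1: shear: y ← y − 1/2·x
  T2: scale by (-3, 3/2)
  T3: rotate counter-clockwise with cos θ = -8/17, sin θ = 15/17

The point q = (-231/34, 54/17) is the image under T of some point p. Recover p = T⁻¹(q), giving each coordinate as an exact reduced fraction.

p = (-2, 2)

T1 = [1 0 0; -1/2 1 0; 0 0 1]
T2·T1 = [-3 0 0; -3/4 3/2 0; 0 0 1]
T3·…·T1 = [141/68 -45/34 0; -39/17 -12/17 0; 0 0 1]
det M = -9/2; M⁻¹ = [8/51 -5/17 0; -26/51 -47/102 0; 0 0 1]
M⁻¹ · (-231/34, 54/17)ᵀ = (-2, 2)ᵀ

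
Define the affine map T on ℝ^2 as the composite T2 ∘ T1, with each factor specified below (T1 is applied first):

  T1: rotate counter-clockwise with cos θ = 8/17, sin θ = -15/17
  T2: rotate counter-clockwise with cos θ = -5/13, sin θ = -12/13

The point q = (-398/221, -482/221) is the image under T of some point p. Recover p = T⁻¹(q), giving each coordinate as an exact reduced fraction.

T1 = [8/17 15/17 0; -15/17 8/17 0; 0 0 1]
T2·T1 = [-220/221 21/221 0; -21/221 -220/221 0; 0 0 1]
det M = 1; M⁻¹ = [-220/221 -21/221 0; 21/221 -220/221 0; 0 0 1]
M⁻¹ · (-398/221, -482/221)ᵀ = (2, 2)ᵀ

p = (2, 2)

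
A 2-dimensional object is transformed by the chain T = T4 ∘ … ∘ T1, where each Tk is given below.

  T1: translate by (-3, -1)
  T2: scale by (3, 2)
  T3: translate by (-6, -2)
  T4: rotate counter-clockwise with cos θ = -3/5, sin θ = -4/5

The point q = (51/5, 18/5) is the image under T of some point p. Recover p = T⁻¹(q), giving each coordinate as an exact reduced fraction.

p = (2, 5)

T1 = [1 0 -3; 0 1 -1; 0 0 1]
T2·T1 = [3 0 -9; 0 2 -2; 0 0 1]
T3·…·T1 = [3 0 -15; 0 2 -4; 0 0 1]
T4·…·T1 = [-9/5 8/5 29/5; -12/5 -6/5 72/5; 0 0 1]
det M = 6; M⁻¹ = [-1/5 -4/15 5; 2/5 -3/10 2; 0 0 1]
M⁻¹ · (51/5, 18/5)ᵀ = (2, 5)ᵀ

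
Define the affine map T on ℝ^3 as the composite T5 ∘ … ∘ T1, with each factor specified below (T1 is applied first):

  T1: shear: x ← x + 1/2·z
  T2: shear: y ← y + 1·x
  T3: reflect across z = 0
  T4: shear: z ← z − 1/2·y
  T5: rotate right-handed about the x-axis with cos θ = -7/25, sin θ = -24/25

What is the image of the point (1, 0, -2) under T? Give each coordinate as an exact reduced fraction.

T(p) = (0, 48/25, -14/25)

T1 shear: x ← x + 1/2·z: (1, 0, -2) → (0, 0, -2)
T2 shear: y ← y + 1·x: (0, 0, -2) → (0, 0, -2)
T3 reflect across z = 0: (0, 0, -2) → (0, 0, 2)
T4 shear: z ← z − 1/2·y: (0, 0, 2) → (0, 0, 2)
T5 rotate right-handed about the x-axis with cos θ = -7/25, sin θ = -24/25: (0, 0, 2) → (0, 48/25, -14/25)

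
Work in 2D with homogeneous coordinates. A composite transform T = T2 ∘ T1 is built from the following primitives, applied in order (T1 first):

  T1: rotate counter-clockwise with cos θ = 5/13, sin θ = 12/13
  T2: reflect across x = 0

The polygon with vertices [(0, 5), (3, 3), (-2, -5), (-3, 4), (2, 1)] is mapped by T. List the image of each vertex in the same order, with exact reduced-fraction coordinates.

T1 rotate counter-clockwise with cos θ = 5/13, sin θ = 12/13: (0, 5) → (-60/13, 25/13); (3, 3) → (-21/13, 51/13); (-2, -5) → (50/13, -49/13); (-3, 4) → (-63/13, -16/13); (2, 1) → (-2/13, 29/13)
T2 reflect across x = 0: (-60/13, 25/13) → (60/13, 25/13); (-21/13, 51/13) → (21/13, 51/13); (50/13, -49/13) → (-50/13, -49/13); (-63/13, -16/13) → (63/13, -16/13); (-2/13, 29/13) → (2/13, 29/13)

image vertices: (60/13, 25/13), (21/13, 51/13), (-50/13, -49/13), (63/13, -16/13), (2/13, 29/13)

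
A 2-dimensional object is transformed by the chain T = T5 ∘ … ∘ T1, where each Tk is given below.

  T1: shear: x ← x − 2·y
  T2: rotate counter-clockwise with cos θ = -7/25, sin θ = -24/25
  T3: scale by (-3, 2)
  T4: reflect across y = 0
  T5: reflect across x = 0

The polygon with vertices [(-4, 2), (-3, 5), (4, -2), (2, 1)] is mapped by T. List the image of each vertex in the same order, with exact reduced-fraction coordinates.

image vertices: (312/25, -356/25), (633/25, -554/25), (-312/25, 356/25), (72/25, 14/25)

T1 shear: x ← x − 2·y: (-4, 2) → (-8, 2); (-3, 5) → (-13, 5); (4, -2) → (8, -2); (2, 1) → (0, 1)
T2 rotate counter-clockwise with cos θ = -7/25, sin θ = -24/25: (-8, 2) → (104/25, 178/25); (-13, 5) → (211/25, 277/25); (8, -2) → (-104/25, -178/25); (0, 1) → (24/25, -7/25)
T3 scale by (-3, 2): (104/25, 178/25) → (-312/25, 356/25); (211/25, 277/25) → (-633/25, 554/25); (-104/25, -178/25) → (312/25, -356/25); (24/25, -7/25) → (-72/25, -14/25)
T4 reflect across y = 0: (-312/25, 356/25) → (-312/25, -356/25); (-633/25, 554/25) → (-633/25, -554/25); (312/25, -356/25) → (312/25, 356/25); (-72/25, -14/25) → (-72/25, 14/25)
T5 reflect across x = 0: (-312/25, -356/25) → (312/25, -356/25); (-633/25, -554/25) → (633/25, -554/25); (312/25, 356/25) → (-312/25, 356/25); (-72/25, 14/25) → (72/25, 14/25)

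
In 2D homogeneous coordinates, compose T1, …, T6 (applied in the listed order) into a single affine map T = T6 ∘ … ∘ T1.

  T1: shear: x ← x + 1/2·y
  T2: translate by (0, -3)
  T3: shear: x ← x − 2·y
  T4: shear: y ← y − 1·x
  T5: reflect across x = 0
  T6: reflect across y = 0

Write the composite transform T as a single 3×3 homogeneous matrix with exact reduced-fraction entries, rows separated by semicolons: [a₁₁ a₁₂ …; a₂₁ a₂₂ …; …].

T1 = [1 1/2 0; 0 1 0; 0 0 1]
T2·T1 = [1 1/2 0; 0 1 -3; 0 0 1]
T3·…·T1 = [1 -3/2 6; 0 1 -3; 0 0 1]
T4·…·T1 = [1 -3/2 6; -1 5/2 -9; 0 0 1]
T5·…·T1 = [-1 3/2 -6; -1 5/2 -9; 0 0 1]
T6·…·T1 = [-1 3/2 -6; 1 -5/2 9; 0 0 1]

T = [-1 3/2 -6; 1 -5/2 9; 0 0 1]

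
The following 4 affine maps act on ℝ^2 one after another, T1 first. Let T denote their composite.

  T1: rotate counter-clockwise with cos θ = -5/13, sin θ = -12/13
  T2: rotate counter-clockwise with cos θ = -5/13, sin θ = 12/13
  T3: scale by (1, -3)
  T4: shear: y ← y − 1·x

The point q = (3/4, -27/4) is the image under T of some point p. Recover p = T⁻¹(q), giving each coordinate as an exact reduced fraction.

T1 = [-5/13 12/13 0; -12/13 -5/13 0; 0 0 1]
T2·T1 = [1 0 0; 0 1 0; 0 0 1]
T3·…·T1 = [1 0 0; 0 -3 0; 0 0 1]
T4·…·T1 = [1 0 0; -1 -3 0; 0 0 1]
det M = -3; M⁻¹ = [1 0 0; -1/3 -1/3 0; 0 0 1]
M⁻¹ · (3/4, -27/4)ᵀ = (3/4, 2)ᵀ

p = (3/4, 2)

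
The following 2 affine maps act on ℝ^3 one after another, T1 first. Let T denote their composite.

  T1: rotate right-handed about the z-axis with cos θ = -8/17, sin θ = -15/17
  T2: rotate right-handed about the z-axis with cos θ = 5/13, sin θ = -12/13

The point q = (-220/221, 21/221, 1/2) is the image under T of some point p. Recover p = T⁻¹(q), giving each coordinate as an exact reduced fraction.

p = (1, 0, 1/2)

T1 = [-8/17 15/17 0 0; -15/17 -8/17 0 0; 0 0 1 0; 0 0 0 1]
T2·T1 = [-220/221 -21/221 0 0; 21/221 -220/221 0 0; 0 0 1 0; 0 0 0 1]
det M = 1; M⁻¹ = [-220/221 21/221 0 0; -21/221 -220/221 0 0; 0 0 1 0; 0 0 0 1]
M⁻¹ · (-220/221, 21/221, 1/2)ᵀ = (1, 0, 1/2)ᵀ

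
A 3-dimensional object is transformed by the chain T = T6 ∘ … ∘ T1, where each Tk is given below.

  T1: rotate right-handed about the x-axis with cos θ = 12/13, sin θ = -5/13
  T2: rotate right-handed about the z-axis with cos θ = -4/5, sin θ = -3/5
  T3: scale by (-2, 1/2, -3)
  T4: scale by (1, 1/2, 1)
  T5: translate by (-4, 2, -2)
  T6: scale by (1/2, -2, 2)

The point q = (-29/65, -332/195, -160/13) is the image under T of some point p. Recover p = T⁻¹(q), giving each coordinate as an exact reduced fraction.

T1 = [1 0 0 0; 0 12/13 5/13 0; 0 -5/13 12/13 0; 0 0 0 1]
T2·T1 = [-4/5 36/65 3/13 0; -3/5 -48/65 -4/13 0; 0 -5/13 12/13 0; 0 0 0 1]
T3·…·T1 = [8/5 -72/65 -6/13 0; -3/10 -24/65 -2/13 0; 0 15/13 -36/13 0; 0 0 0 1]
T4·…·T1 = [8/5 -72/65 -6/13 0; -3/20 -12/65 -1/13 0; 0 15/13 -36/13 0; 0 0 0 1]
T5·…·T1 = [8/5 -72/65 -6/13 -4; -3/20 -12/65 -1/13 2; 0 15/13 -36/13 -2; 0 0 0 1]
T6·…·T1 = [4/5 -36/65 -3/13 -2; 3/10 24/65 2/13 -4; 0 30/13 -72/13 -4; 0 0 0 1]
det M = -3; M⁻¹ = [4/5 6/5 0 32/5; -36/65 96/65 5/78 986/195; -3/13 8/13 -2/13 18/13; 0 0 0 1]
M⁻¹ · (-29/65, -332/195, -160/13)ᵀ = (4, 2, 7/3)ᵀ

p = (4, 2, 7/3)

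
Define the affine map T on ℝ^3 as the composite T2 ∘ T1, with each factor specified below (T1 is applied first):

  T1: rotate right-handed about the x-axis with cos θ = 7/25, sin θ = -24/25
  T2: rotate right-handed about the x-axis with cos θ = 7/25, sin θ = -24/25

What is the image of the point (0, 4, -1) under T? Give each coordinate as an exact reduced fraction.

T1 rotate right-handed about the x-axis with cos θ = 7/25, sin θ = -24/25: (0, 4, -1) → (0, 4/25, -103/25)
T2 rotate right-handed about the x-axis with cos θ = 7/25, sin θ = -24/25: (0, 4/25, -103/25) → (0, -2444/625, -817/625)

T(p) = (0, -2444/625, -817/625)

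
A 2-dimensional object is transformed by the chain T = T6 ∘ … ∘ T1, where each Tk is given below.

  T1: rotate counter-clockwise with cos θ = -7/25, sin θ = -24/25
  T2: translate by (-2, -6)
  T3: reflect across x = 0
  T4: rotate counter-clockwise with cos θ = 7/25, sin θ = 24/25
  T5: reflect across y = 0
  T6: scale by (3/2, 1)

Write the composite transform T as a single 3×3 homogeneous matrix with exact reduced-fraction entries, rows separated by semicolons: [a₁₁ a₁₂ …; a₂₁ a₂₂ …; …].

T1 = [-7/25 24/25 0; -24/25 -7/25 0; 0 0 1]
T2·T1 = [-7/25 24/25 -2; -24/25 -7/25 -6; 0 0 1]
T3·…·T1 = [7/25 -24/25 2; -24/25 -7/25 -6; 0 0 1]
T4·…·T1 = [1 0 158/25; 0 -1 6/25; 0 0 1]
T5·…·T1 = [1 0 158/25; 0 1 -6/25; 0 0 1]
T6·…·T1 = [3/2 0 237/25; 0 1 -6/25; 0 0 1]

T = [3/2 0 237/25; 0 1 -6/25; 0 0 1]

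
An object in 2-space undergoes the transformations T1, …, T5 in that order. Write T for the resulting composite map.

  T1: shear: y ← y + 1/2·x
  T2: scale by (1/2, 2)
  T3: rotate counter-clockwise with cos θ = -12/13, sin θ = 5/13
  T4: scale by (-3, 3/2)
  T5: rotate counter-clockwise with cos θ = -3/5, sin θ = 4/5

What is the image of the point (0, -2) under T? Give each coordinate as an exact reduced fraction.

T1 shear: y ← y + 1/2·x: (0, -2) → (0, -2)
T2 scale by (1/2, 2): (0, -2) → (0, -4)
T3 rotate counter-clockwise with cos θ = -12/13, sin θ = 5/13: (0, -4) → (20/13, 48/13)
T4 scale by (-3, 3/2): (20/13, 48/13) → (-60/13, 72/13)
T5 rotate counter-clockwise with cos θ = -3/5, sin θ = 4/5: (-60/13, 72/13) → (-108/65, -456/65)

T(p) = (-108/65, -456/65)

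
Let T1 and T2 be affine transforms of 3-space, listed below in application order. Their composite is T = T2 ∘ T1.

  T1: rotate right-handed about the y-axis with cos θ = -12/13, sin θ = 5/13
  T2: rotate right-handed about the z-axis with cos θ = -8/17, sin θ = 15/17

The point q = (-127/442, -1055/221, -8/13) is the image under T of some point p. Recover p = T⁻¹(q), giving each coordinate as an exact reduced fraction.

T1 = [-12/13 0 5/13 0; 0 1 0 0; -5/13 0 -12/13 0; 0 0 0 1]
T2·T1 = [96/221 -15/17 -40/221 0; -180/221 -8/17 75/221 0; -5/13 0 -12/13 0; 0 0 0 1]
det M = 1; M⁻¹ = [96/221 -180/221 -5/13 0; -15/17 -8/17 0 0; -40/221 75/221 -12/13 0; 0 0 0 1]
M⁻¹ · (-127/442, -1055/221, -8/13)ᵀ = (4, 5/2, -1)ᵀ

p = (4, 5/2, -1)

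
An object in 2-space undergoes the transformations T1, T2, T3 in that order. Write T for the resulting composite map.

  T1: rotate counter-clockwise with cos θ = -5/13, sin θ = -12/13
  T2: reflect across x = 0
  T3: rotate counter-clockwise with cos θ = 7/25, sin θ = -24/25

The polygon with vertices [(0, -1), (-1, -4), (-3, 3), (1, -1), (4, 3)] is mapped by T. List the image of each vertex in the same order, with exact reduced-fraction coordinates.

T1 rotate counter-clockwise with cos θ = -5/13, sin θ = -12/13: (0, -1) → (-12/13, 5/13); (-1, -4) → (-43/13, 32/13); (-3, 3) → (51/13, 21/13); (1, -1) → (-17/13, -7/13); (4, 3) → (16/13, -63/13)
T2 reflect across x = 0: (-12/13, 5/13) → (12/13, 5/13); (-43/13, 32/13) → (43/13, 32/13); (51/13, 21/13) → (-51/13, 21/13); (-17/13, -7/13) → (17/13, -7/13); (16/13, -63/13) → (-16/13, -63/13)
T3 rotate counter-clockwise with cos θ = 7/25, sin θ = -24/25: (12/13, 5/13) → (204/325, -253/325); (43/13, 32/13) → (1069/325, -808/325); (-51/13, 21/13) → (147/325, 1371/325); (17/13, -7/13) → (-49/325, -457/325); (-16/13, -63/13) → (-1624/325, -57/325)

image vertices: (204/325, -253/325), (1069/325, -808/325), (147/325, 1371/325), (-49/325, -457/325), (-1624/325, -57/325)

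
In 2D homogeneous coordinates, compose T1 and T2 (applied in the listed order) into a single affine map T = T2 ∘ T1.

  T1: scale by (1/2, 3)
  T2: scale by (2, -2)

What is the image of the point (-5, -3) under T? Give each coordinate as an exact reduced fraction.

T1 scale by (1/2, 3): (-5, -3) → (-5/2, -9)
T2 scale by (2, -2): (-5/2, -9) → (-5, 18)

T(p) = (-5, 18)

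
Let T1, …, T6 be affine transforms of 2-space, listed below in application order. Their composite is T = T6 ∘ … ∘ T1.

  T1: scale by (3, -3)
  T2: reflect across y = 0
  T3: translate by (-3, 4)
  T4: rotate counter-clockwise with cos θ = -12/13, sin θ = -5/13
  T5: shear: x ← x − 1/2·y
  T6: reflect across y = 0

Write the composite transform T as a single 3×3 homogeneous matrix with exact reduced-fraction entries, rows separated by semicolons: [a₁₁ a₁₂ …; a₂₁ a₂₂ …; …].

T1 = [3 0 0; 0 -3 0; 0 0 1]
T2·T1 = [3 0 0; 0 3 0; 0 0 1]
T3·…·T1 = [3 0 -3; 0 3 4; 0 0 1]
T4·…·T1 = [-36/13 15/13 56/13; -15/13 -36/13 -33/13; 0 0 1]
T5·…·T1 = [-57/26 33/13 145/26; -15/13 -36/13 -33/13; 0 0 1]
T6·…·T1 = [-57/26 33/13 145/26; 15/13 36/13 33/13; 0 0 1]

T = [-57/26 33/13 145/26; 15/13 36/13 33/13; 0 0 1]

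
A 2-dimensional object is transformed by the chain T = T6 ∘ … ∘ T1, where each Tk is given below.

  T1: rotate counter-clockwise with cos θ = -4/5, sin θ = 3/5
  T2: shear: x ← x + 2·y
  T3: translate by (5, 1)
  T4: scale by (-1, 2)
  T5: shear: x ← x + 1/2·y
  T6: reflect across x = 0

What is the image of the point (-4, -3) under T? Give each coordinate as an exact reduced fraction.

T1 rotate counter-clockwise with cos θ = -4/5, sin θ = 3/5: (-4, -3) → (5, 0)
T2 shear: x ← x + 2·y: (5, 0) → (5, 0)
T3 translate by (5, 1): (5, 0) → (10, 1)
T4 scale by (-1, 2): (10, 1) → (-10, 2)
T5 shear: x ← x + 1/2·y: (-10, 2) → (-9, 2)
T6 reflect across x = 0: (-9, 2) → (9, 2)

T(p) = (9, 2)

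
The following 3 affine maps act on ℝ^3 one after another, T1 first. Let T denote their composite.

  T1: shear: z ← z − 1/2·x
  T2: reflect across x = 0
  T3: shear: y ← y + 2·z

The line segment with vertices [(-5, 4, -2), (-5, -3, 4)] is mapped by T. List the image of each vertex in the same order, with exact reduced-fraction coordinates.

image vertices: (5, 5, 1/2), (5, 10, 13/2)

T1 shear: z ← z − 1/2·x: (-5, 4, -2) → (-5, 4, 1/2); (-5, -3, 4) → (-5, -3, 13/2)
T2 reflect across x = 0: (-5, 4, 1/2) → (5, 4, 1/2); (-5, -3, 13/2) → (5, -3, 13/2)
T3 shear: y ← y + 2·z: (5, 4, 1/2) → (5, 5, 1/2); (5, -3, 13/2) → (5, 10, 13/2)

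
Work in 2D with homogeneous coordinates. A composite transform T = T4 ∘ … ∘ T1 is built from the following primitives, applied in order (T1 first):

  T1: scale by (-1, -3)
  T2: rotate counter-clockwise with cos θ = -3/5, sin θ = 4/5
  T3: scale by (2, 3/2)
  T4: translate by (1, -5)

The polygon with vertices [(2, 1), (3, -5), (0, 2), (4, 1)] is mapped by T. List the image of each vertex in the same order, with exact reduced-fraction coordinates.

T1 scale by (-1, -3): (2, 1) → (-2, -3); (3, -5) → (-3, 15); (0, 2) → (0, -6); (4, 1) → (-4, -3)
T2 rotate counter-clockwise with cos θ = -3/5, sin θ = 4/5: (-2, -3) → (18/5, 1/5); (-3, 15) → (-51/5, -57/5); (0, -6) → (24/5, 18/5); (-4, -3) → (24/5, -7/5)
T3 scale by (2, 3/2): (18/5, 1/5) → (36/5, 3/10); (-51/5, -57/5) → (-102/5, -171/10); (24/5, 18/5) → (48/5, 27/5); (24/5, -7/5) → (48/5, -21/10)
T4 translate by (1, -5): (36/5, 3/10) → (41/5, -47/10); (-102/5, -171/10) → (-97/5, -221/10); (48/5, 27/5) → (53/5, 2/5); (48/5, -21/10) → (53/5, -71/10)

image vertices: (41/5, -47/10), (-97/5, -221/10), (53/5, 2/5), (53/5, -71/10)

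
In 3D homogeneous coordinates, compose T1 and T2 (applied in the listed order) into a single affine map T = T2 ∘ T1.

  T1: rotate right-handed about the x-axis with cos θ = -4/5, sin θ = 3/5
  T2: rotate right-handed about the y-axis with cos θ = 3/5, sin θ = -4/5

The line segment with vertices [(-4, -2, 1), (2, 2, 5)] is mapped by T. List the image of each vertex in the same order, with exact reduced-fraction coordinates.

image vertices: (-4/5, 1, -22/5), (86/25, -23/5, -2/25)

T1 rotate right-handed about the x-axis with cos θ = -4/5, sin θ = 3/5: (-4, -2, 1) → (-4, 1, -2); (2, 2, 5) → (2, -23/5, -14/5)
T2 rotate right-handed about the y-axis with cos θ = 3/5, sin θ = -4/5: (-4, 1, -2) → (-4/5, 1, -22/5); (2, -23/5, -14/5) → (86/25, -23/5, -2/25)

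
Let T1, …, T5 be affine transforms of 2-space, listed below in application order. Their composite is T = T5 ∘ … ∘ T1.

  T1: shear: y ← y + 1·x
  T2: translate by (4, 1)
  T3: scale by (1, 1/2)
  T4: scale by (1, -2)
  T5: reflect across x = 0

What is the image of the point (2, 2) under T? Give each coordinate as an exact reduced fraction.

T(p) = (-6, -5)

T1 shear: y ← y + 1·x: (2, 2) → (2, 4)
T2 translate by (4, 1): (2, 4) → (6, 5)
T3 scale by (1, 1/2): (6, 5) → (6, 5/2)
T4 scale by (1, -2): (6, 5/2) → (6, -5)
T5 reflect across x = 0: (6, -5) → (-6, -5)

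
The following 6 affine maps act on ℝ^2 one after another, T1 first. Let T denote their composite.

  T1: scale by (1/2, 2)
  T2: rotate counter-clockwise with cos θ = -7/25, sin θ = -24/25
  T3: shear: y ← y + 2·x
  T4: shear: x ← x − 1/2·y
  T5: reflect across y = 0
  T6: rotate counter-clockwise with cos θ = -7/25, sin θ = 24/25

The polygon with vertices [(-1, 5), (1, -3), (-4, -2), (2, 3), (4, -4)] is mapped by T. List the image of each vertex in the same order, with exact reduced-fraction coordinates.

T1 scale by (1/2, 2): (-1, 5) → (-1/2, 10); (1, -3) → (1/2, -6); (-4, -2) → (-2, -4); (2, 3) → (1, 6); (4, -4) → (2, -8)
T2 rotate counter-clockwise with cos θ = -7/25, sin θ = -24/25: (-1/2, 10) → (487/50, -58/25); (1/2, -6) → (-59/10, 6/5); (-2, -4) → (-82/25, 76/25); (1, 6) → (137/25, -66/25); (2, -8) → (-206/25, 8/25)
T3 shear: y ← y + 2·x: (487/50, -58/25) → (487/50, 429/25); (-59/10, 6/5) → (-59/10, -53/5); (-82/25, 76/25) → (-82/25, -88/25); (137/25, -66/25) → (137/25, 208/25); (-206/25, 8/25) → (-206/25, -404/25)
T4 shear: x ← x − 1/2·y: (487/50, 429/25) → (29/25, 429/25); (-59/10, -53/5) → (-3/5, -53/5); (-82/25, -88/25) → (-38/25, -88/25); (137/25, 208/25) → (33/25, 208/25); (-206/25, -404/25) → (-4/25, -404/25)
T5 reflect across y = 0: (29/25, 429/25) → (29/25, -429/25); (-3/5, -53/5) → (-3/5, 53/5); (-38/25, -88/25) → (-38/25, 88/25); (33/25, 208/25) → (33/25, -208/25); (-4/25, -404/25) → (-4/25, 404/25)
T6 rotate counter-clockwise with cos θ = -7/25, sin θ = 24/25: (29/25, -429/25) → (10093/625, 3699/625); (-3/5, 53/5) → (-1251/125, -443/125); (-38/25, 88/25) → (-1846/625, -1528/625); (33/25, -208/25) → (4761/625, 2248/625); (-4/25, 404/25) → (-9668/625, -2924/625)

image vertices: (10093/625, 3699/625), (-1251/125, -443/125), (-1846/625, -1528/625), (4761/625, 2248/625), (-9668/625, -2924/625)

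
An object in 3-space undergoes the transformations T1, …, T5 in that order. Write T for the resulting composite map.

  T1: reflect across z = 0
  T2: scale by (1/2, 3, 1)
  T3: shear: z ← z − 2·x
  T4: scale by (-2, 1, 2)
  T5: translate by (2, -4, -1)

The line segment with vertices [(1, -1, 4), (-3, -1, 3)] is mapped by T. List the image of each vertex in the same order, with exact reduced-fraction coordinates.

T1 reflect across z = 0: (1, -1, 4) → (1, -1, -4); (-3, -1, 3) → (-3, -1, -3)
T2 scale by (1/2, 3, 1): (1, -1, -4) → (1/2, -3, -4); (-3, -1, -3) → (-3/2, -3, -3)
T3 shear: z ← z − 2·x: (1/2, -3, -4) → (1/2, -3, -5); (-3/2, -3, -3) → (-3/2, -3, 0)
T4 scale by (-2, 1, 2): (1/2, -3, -5) → (-1, -3, -10); (-3/2, -3, 0) → (3, -3, 0)
T5 translate by (2, -4, -1): (-1, -3, -10) → (1, -7, -11); (3, -3, 0) → (5, -7, -1)

image vertices: (1, -7, -11), (5, -7, -1)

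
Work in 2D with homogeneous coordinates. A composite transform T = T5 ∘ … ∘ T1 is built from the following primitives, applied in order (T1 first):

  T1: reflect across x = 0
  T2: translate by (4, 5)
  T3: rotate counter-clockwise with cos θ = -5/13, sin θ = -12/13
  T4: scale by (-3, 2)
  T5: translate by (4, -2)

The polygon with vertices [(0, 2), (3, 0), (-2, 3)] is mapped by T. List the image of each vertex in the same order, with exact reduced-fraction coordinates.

T1 reflect across x = 0: (0, 2) → (0, 2); (3, 0) → (-3, 0); (-2, 3) → (2, 3)
T2 translate by (4, 5): (0, 2) → (4, 7); (-3, 0) → (1, 5); (2, 3) → (6, 8)
T3 rotate counter-clockwise with cos θ = -5/13, sin θ = -12/13: (4, 7) → (64/13, -83/13); (1, 5) → (55/13, -37/13); (6, 8) → (66/13, -112/13)
T4 scale by (-3, 2): (64/13, -83/13) → (-192/13, -166/13); (55/13, -37/13) → (-165/13, -74/13); (66/13, -112/13) → (-198/13, -224/13)
T5 translate by (4, -2): (-192/13, -166/13) → (-140/13, -192/13); (-165/13, -74/13) → (-113/13, -100/13); (-198/13, -224/13) → (-146/13, -250/13)

image vertices: (-140/13, -192/13), (-113/13, -100/13), (-146/13, -250/13)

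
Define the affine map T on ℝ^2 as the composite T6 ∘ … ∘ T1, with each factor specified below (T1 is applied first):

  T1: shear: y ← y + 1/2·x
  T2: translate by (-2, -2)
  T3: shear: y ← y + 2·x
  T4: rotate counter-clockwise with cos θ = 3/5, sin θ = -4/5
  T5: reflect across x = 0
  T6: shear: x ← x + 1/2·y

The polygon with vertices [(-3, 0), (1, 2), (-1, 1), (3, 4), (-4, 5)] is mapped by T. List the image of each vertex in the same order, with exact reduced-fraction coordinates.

T1 shear: y ← y + 1/2·x: (-3, 0) → (-3, -3/2); (1, 2) → (1, 5/2); (-1, 1) → (-1, 1/2); (3, 4) → (3, 11/2); (-4, 5) → (-4, 3)
T2 translate by (-2, -2): (-3, -3/2) → (-5, -7/2); (1, 5/2) → (-1, 1/2); (-1, 1/2) → (-3, -3/2); (3, 11/2) → (1, 7/2); (-4, 3) → (-6, 1)
T3 shear: y ← y + 2·x: (-5, -7/2) → (-5, -27/2); (-1, 1/2) → (-1, -3/2); (-3, -3/2) → (-3, -15/2); (1, 7/2) → (1, 11/2); (-6, 1) → (-6, -11)
T4 rotate counter-clockwise with cos θ = 3/5, sin θ = -4/5: (-5, -27/2) → (-69/5, -41/10); (-1, -3/2) → (-9/5, -1/10); (-3, -15/2) → (-39/5, -21/10); (1, 11/2) → (5, 5/2); (-6, -11) → (-62/5, -9/5)
T5 reflect across x = 0: (-69/5, -41/10) → (69/5, -41/10); (-9/5, -1/10) → (9/5, -1/10); (-39/5, -21/10) → (39/5, -21/10); (5, 5/2) → (-5, 5/2); (-62/5, -9/5) → (62/5, -9/5)
T6 shear: x ← x + 1/2·y: (69/5, -41/10) → (47/4, -41/10); (9/5, -1/10) → (7/4, -1/10); (39/5, -21/10) → (27/4, -21/10); (-5, 5/2) → (-15/4, 5/2); (62/5, -9/5) → (23/2, -9/5)

image vertices: (47/4, -41/10), (7/4, -1/10), (27/4, -21/10), (-15/4, 5/2), (23/2, -9/5)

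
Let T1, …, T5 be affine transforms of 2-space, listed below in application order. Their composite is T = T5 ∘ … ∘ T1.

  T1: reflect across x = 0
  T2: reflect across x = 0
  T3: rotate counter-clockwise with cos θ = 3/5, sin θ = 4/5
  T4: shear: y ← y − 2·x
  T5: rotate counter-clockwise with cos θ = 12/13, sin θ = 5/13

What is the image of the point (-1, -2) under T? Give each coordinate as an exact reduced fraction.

T1 reflect across x = 0: (-1, -2) → (1, -2)
T2 reflect across x = 0: (1, -2) → (-1, -2)
T3 rotate counter-clockwise with cos θ = 3/5, sin θ = 4/5: (-1, -2) → (1, -2)
T4 shear: y ← y − 2·x: (1, -2) → (1, -4)
T5 rotate counter-clockwise with cos θ = 12/13, sin θ = 5/13: (1, -4) → (32/13, -43/13)

T(p) = (32/13, -43/13)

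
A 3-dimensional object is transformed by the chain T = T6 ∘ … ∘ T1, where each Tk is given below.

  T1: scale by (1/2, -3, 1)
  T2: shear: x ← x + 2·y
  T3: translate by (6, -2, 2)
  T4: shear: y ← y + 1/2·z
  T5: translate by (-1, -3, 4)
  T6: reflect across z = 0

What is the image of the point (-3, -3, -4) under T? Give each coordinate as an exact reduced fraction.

T(p) = (43/2, 3, -2)

T1 scale by (1/2, -3, 1): (-3, -3, -4) → (-3/2, 9, -4)
T2 shear: x ← x + 2·y: (-3/2, 9, -4) → (33/2, 9, -4)
T3 translate by (6, -2, 2): (33/2, 9, -4) → (45/2, 7, -2)
T4 shear: y ← y + 1/2·z: (45/2, 7, -2) → (45/2, 6, -2)
T5 translate by (-1, -3, 4): (45/2, 6, -2) → (43/2, 3, 2)
T6 reflect across z = 0: (43/2, 3, 2) → (43/2, 3, -2)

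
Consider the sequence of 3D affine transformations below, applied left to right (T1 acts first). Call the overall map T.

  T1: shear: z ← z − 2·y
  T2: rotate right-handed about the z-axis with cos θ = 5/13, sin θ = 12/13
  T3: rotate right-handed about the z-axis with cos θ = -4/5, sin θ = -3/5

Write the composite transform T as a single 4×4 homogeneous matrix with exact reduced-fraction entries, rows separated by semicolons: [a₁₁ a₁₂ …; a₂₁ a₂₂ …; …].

T1 = [1 0 0 0; 0 1 0 0; 0 -2 1 0; 0 0 0 1]
T2·T1 = [5/13 -12/13 0 0; 12/13 5/13 0 0; 0 -2 1 0; 0 0 0 1]
T3·…·T1 = [16/65 63/65 0 0; -63/65 16/65 0 0; 0 -2 1 0; 0 0 0 1]

T = [16/65 63/65 0 0; -63/65 16/65 0 0; 0 -2 1 0; 0 0 0 1]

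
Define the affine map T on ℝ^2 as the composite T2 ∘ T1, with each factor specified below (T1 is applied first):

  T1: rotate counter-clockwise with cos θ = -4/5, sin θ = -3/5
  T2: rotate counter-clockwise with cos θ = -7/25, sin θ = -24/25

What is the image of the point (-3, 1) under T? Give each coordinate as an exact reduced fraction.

T(p) = (3/25, -79/25)

T1 rotate counter-clockwise with cos θ = -4/5, sin θ = -3/5: (-3, 1) → (3, 1)
T2 rotate counter-clockwise with cos θ = -7/25, sin θ = -24/25: (3, 1) → (3/25, -79/25)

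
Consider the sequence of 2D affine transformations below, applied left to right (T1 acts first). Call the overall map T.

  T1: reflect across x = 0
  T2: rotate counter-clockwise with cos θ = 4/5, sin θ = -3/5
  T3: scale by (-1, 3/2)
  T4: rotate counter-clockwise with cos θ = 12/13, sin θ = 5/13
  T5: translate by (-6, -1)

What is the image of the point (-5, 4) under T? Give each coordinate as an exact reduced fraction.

T1 reflect across x = 0: (-5, 4) → (5, 4)
T2 rotate counter-clockwise with cos θ = 4/5, sin θ = -3/5: (5, 4) → (32/5, 1/5)
T3 scale by (-1, 3/2): (32/5, 1/5) → (-32/5, 3/10)
T4 rotate counter-clockwise with cos θ = 12/13, sin θ = 5/13: (-32/5, 3/10) → (-783/130, -142/65)
T5 translate by (-6, -1): (-783/130, -142/65) → (-1563/130, -207/65)

T(p) = (-1563/130, -207/65)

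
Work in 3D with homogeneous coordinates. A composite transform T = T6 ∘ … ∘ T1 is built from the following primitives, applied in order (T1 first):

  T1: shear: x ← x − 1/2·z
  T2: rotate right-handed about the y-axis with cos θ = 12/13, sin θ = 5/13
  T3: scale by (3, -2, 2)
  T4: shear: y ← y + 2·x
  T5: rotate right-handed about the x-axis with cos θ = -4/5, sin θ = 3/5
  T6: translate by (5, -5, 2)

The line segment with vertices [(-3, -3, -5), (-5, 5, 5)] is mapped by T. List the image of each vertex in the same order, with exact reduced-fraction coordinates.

image vertices: (-28/13, 452/65, 266/65), (-10, 18, -34)

T1 shear: x ← x − 1/2·z: (-3, -3, -5) → (-1/2, -3, -5); (-5, 5, 5) → (-15/2, 5, 5)
T2 rotate right-handed about the y-axis with cos θ = 12/13, sin θ = 5/13: (-1/2, -3, -5) → (-31/13, -3, -115/26); (-15/2, 5, 5) → (-5, 5, 15/2)
T3 scale by (3, -2, 2): (-31/13, -3, -115/26) → (-93/13, 6, -115/13); (-5, 5, 15/2) → (-15, -10, 15)
T4 shear: y ← y + 2·x: (-93/13, 6, -115/13) → (-93/13, -108/13, -115/13); (-15, -10, 15) → (-15, -40, 15)
T5 rotate right-handed about the x-axis with cos θ = -4/5, sin θ = 3/5: (-93/13, -108/13, -115/13) → (-93/13, 777/65, 136/65); (-15, -40, 15) → (-15, 23, -36)
T6 translate by (5, -5, 2): (-93/13, 777/65, 136/65) → (-28/13, 452/65, 266/65); (-15, 23, -36) → (-10, 18, -34)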